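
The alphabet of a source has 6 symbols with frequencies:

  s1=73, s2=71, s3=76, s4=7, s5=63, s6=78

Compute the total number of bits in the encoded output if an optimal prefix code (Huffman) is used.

947

Greedily combine the two least-frequent nodes:
s4(7) + s5(63) → 70
70 + s2(71) → 141
s1(73) + s3(76) → 149
s6(78) + 141 → 219
149 + 219 → 368
The encoded length is the sum of every internal node's weight: 70 + 141 + 149 + 219 + 368 = 947 bits.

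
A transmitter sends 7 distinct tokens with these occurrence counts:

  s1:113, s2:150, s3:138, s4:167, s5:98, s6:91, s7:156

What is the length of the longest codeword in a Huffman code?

3

Merge the two lowest-weight nodes at each step:
s6(91) + s5(98) → 189
s1(113) + s3(138) → 251
s2(150) + s7(156) → 306
s4(167) + 189 → 356
251 + 306 → 557
356 + 557 → 913
The rarest symbols sit at the bottom; the longest codeword is 3 bits.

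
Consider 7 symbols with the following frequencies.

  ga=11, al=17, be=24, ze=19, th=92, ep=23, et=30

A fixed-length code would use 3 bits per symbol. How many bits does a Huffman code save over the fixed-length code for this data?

Fixed-length: 3 bits × 216 symbols = 648 bits.
Huffman merges:
ga(11) + al(17) → 28
ze(19) + ep(23) → 42
be(24) + 28 → 52
et(30) + 42 → 72
52 + 72 → 124
th(92) + 124 → 216
Huffman total = 28 + 42 + 52 + 72 + 124 + 216 = 534 bits.
Saving = 648 − 534 = 114 bits.

114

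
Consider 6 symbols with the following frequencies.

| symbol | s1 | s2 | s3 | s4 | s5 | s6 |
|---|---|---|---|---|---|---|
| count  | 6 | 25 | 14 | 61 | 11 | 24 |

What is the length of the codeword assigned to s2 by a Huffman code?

3

Build the tree from the bottom:
s1(6) + s5(11) → 17
s3(14) + 17 → 31
s6(24) + s2(25) → 49
31 + 49 → 80
s4(61) + 80 → 141
The subtree containing s2 is merged 3 times, so code length = 3.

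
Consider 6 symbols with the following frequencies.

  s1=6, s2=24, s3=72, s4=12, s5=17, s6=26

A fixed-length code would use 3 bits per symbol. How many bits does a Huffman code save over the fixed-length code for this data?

126

Fixed-length: 3 bits × 157 symbols = 471 bits.
Huffman merges:
merge s1(6) and s4(12): 18
merge s5(17) and 18: 35
merge s2(24) and s6(26): 50
merge 35 and 50: 85
merge s3(72) and 85: 157
Huffman total = 18 + 35 + 50 + 85 + 157 = 345 bits.
Saving = 471 − 345 = 126 bits.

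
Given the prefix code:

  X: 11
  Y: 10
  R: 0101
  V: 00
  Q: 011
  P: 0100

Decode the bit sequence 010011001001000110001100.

PXVYPQVQV

Read left to right; each codeword is recognised as soon as it completes (prefix code):
  0100→P | 11→X | 00→V | 10→Y | 0100→P | 011→Q | 00→V | 011→Q | 00→V
Decoded message: PXVYPQVQV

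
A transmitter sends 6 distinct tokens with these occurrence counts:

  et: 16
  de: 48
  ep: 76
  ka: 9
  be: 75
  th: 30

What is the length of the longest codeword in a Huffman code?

4

Merge the two lowest-weight nodes at each step:
ka(9) + et(16) → 25
25 + th(30) → 55
de(48) + 55 → 103
be(75) + ep(76) → 151
103 + 151 → 254
Maximum depth reached is 4.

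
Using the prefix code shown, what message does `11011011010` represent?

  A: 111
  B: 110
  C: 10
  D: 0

Read left to right; each codeword is recognised as soon as it completes (prefix code):
  110→B | 110→B | 110→B | 10→C
Decoded message: BBBC

BBBC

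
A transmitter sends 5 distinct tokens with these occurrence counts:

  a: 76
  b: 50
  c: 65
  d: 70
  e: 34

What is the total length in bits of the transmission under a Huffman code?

674

Merge the two smallest weights repeatedly:
merge e(34) and b(50): 84
merge c(65) and d(70): 135
merge a(76) and 84: 160
merge 135 and 160: 295
The encoded length is the sum of every internal node's weight: 84 + 135 + 160 + 295 = 674 bits.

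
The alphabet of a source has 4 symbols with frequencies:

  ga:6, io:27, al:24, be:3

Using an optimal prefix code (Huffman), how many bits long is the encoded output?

Greedily combine the two least-frequent nodes:
combine be(3), ga(6) → 9
combine 9, al(24) → 33
combine io(27), 33 → 60
The encoded length is the sum of every internal node's weight: 9 + 33 + 60 = 102 bits.

102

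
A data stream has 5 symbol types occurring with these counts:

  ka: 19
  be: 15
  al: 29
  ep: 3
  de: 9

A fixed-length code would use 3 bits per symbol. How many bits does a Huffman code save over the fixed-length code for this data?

Fixed-length: 3 bits × 75 symbols = 225 bits.
Huffman merges:
merge ep(3) and de(9): 12
merge 12 and be(15): 27
merge ka(19) and 27: 46
merge al(29) and 46: 75
Huffman total = 12 + 27 + 46 + 75 = 160 bits.
Saving = 225 − 160 = 65 bits.

65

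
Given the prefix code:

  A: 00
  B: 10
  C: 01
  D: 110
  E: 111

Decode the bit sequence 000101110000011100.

ACCDAAEA

Read left to right; each codeword is recognised as soon as it completes (prefix code):
  00→A | 01→C | 01→C | 110→D | 00→A | 00→A | 111→E | 00→A
Decoded message: ACCDAAEA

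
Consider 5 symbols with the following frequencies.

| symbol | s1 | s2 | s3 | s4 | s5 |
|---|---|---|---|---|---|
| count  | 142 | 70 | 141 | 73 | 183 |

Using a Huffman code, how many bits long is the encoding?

1361

Build the Huffman tree bottom-up:
merge s2(70) and s4(73): 143
merge s3(141) and s1(142): 283
merge 143 and s5(183): 326
merge 283 and 326: 609
Total encoded bits = sum of merged weights = 143 + 283 + 326 + 609 = 1361.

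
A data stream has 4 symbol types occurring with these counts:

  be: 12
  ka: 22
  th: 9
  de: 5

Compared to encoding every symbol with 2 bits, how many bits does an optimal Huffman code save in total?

8

Fixed-length: 2 bits × 48 symbols = 96 bits.
Huffman merges:
combine de(5), th(9) → 14
combine be(12), 14 → 26
combine ka(22), 26 → 48
Huffman total = 14 + 26 + 48 = 88 bits.
Saving = 96 − 88 = 8 bits.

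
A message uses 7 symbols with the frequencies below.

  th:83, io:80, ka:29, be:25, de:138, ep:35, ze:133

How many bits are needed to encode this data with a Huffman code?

Build the Huffman tree bottom-up:
merge be(25) and ka(29): 54
merge ep(35) and 54: 89
merge io(80) and th(83): 163
merge 89 and ze(133): 222
merge de(138) and 163: 301
merge 222 and 301: 523
Total encoded bits = sum of merged weights = 54 + 89 + 163 + 222 + 301 + 523 = 1352.

1352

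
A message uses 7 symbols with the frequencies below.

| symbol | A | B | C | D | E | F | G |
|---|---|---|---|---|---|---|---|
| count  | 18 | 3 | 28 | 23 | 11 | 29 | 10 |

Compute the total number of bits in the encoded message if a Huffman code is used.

322

Build the Huffman tree bottom-up:
merge B(3) and G(10): 13
merge E(11) and 13: 24
merge A(18) and D(23): 41
merge 24 and C(28): 52
merge F(29) and 41: 70
merge 52 and 70: 122
Each symbol's bit-cost is frequency × depth; summing gives 322 bits (equivalently 13 + 24 + 41 + 52 + 70 + 122).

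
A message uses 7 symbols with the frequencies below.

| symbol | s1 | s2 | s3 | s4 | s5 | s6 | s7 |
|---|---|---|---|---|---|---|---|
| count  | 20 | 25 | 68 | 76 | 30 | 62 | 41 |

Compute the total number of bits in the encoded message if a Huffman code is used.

Build the Huffman tree bottom-up:
merge s1(20) and s2(25): 45
merge s5(30) and s7(41): 71
merge 45 and s6(62): 107
merge s3(68) and 71: 139
merge s4(76) and 107: 183
merge 139 and 183: 322
The encoded length is the sum of every internal node's weight: 45 + 71 + 107 + 139 + 183 + 322 = 867 bits.

867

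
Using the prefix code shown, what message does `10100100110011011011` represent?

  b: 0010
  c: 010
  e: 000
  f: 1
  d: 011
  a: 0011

Read left to right; each codeword is recognised as soon as it completes (prefix code):
  1→f | 010→c | 010→c | 011→d | 0011→a | 011→d | 011→d
Decoded message: fccdadd

fccdadd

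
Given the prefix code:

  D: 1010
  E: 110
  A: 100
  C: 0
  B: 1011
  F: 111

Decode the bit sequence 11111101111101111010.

Read left to right; each codeword is recognised as soon as it completes (prefix code):
  111→F | 111→F | 0→C | 111→F | 110→E | 111→F | 1010→D
Decoded message: FFCFEFD

FFCFEFD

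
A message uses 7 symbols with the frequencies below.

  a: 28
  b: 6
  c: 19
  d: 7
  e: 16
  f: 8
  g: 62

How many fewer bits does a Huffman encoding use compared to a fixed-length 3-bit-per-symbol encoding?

90

Fixed-length: 3 bits × 146 symbols = 438 bits.
Huffman merges:
combine b(6), d(7) → 13
combine f(8), 13 → 21
combine e(16), c(19) → 35
combine 21, a(28) → 49
combine 35, 49 → 84
combine g(62), 84 → 146
Huffman total = 13 + 21 + 35 + 49 + 84 + 146 = 348 bits.
Saving = 438 − 348 = 90 bits.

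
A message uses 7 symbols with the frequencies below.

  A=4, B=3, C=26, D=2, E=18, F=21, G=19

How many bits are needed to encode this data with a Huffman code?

Greedily combine the two least-frequent nodes:
combine D(2), B(3) → 5
combine A(4), 5 → 9
combine 9, E(18) → 27
combine G(19), F(21) → 40
combine C(26), 27 → 53
combine 40, 53 → 93
Each symbol's bit-cost is frequency × depth; summing gives 227 bits (equivalently 5 + 9 + 27 + 40 + 53 + 93).

227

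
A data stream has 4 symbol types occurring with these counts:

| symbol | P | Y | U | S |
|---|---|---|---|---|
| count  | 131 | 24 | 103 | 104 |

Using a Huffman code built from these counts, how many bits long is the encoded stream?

720

Build the Huffman tree bottom-up:
Y(24) + U(103) → 127
S(104) + 127 → 231
P(131) + 231 → 362
The encoded length is the sum of every internal node's weight: 127 + 231 + 362 = 720 bits.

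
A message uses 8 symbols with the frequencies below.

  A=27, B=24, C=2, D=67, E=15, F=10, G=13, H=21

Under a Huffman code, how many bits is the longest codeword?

Merge the two lowest-weight nodes at each step:
combine C(2), F(10) → 12
combine 12, G(13) → 25
combine E(15), H(21) → 36
combine B(24), 25 → 49
combine A(27), 36 → 63
combine 49, 63 → 112
combine D(67), 112 → 179
The first pair merged (C, F) ends up deepest, at depth 5.

5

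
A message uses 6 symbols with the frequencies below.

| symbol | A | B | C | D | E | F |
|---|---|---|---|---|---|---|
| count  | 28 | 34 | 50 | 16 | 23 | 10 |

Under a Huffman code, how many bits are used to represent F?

4

Repeatedly merge the two smallest:
merge F(10) and D(16): 26
merge E(23) and 26: 49
merge A(28) and B(34): 62
merge 49 and C(50): 99
merge 62 and 99: 161
The subtree containing F is merged 4 times, so code length = 4.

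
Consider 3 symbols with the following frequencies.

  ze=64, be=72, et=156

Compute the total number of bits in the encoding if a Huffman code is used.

Build the Huffman tree bottom-up:
combine ze(64), be(72) → 136
combine 136, et(156) → 292
The encoded length is the sum of every internal node's weight: 136 + 292 = 428 bits.

428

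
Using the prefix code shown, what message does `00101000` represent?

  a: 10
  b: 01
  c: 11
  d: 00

daad

Read left to right; each codeword is recognised as soon as it completes (prefix code):
  00→d | 10→a | 10→a | 00→d
Decoded message: daad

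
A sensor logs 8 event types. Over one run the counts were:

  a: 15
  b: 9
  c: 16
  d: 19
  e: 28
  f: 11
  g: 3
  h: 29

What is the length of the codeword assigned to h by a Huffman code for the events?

Repeatedly merge the two smallest:
merge g(3) and b(9): 12
merge f(11) and 12: 23
merge a(15) and c(16): 31
merge d(19) and 23: 42
merge e(28) and h(29): 57
merge 31 and 42: 73
merge 57 and 73: 130
h's leaf is at depth 2, giving a 2-bit codeword.

2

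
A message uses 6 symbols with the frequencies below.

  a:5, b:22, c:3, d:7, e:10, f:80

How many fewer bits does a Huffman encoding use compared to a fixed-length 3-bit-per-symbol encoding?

159

Fixed-length: 3 bits × 127 symbols = 381 bits.
Huffman merges:
c(3) + a(5) → 8
d(7) + 8 → 15
e(10) + 15 → 25
b(22) + 25 → 47
47 + f(80) → 127
Huffman total = 8 + 15 + 25 + 47 + 127 = 222 bits.
Saving = 381 − 222 = 159 bits.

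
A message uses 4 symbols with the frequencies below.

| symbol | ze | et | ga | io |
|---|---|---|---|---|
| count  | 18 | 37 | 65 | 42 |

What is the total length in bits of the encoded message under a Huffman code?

Build the Huffman tree bottom-up:
merge ze(18) and et(37): 55
merge io(42) and 55: 97
merge ga(65) and 97: 162
The encoded length is the sum of every internal node's weight: 55 + 97 + 162 = 314 bits.

314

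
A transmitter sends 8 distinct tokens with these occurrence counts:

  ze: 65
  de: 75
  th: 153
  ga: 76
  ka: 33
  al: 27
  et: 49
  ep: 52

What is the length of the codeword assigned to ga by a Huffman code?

Build the tree from the bottom:
combine al(27), ka(33) → 60
combine et(49), ep(52) → 101
combine 60, ze(65) → 125
combine de(75), ga(76) → 151
combine 101, 125 → 226
combine 151, th(153) → 304
combine 226, 304 → 530
ga sits 3 levels below the root, so its codeword is 3 bits.

3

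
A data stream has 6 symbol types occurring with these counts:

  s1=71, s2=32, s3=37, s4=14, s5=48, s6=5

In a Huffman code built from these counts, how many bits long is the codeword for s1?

2

Build the tree from the bottom:
merge s6(5) and s4(14): 19
merge 19 and s2(32): 51
merge s3(37) and s5(48): 85
merge 51 and s1(71): 122
merge 85 and 122: 207
s1 sits 2 levels below the root, so its codeword is 2 bits.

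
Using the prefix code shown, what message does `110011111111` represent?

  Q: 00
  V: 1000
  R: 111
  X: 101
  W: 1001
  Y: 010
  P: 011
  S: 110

SPRR

Read left to right; each codeword is recognised as soon as it completes (prefix code):
  110→S | 011→P | 111→R | 111→R
Decoded message: SPRR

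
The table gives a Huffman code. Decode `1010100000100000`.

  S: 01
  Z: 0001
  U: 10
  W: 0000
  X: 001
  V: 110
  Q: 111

Read left to right; each codeword is recognised as soon as it completes (prefix code):
  10→U | 10→U | 10→U | 0000→W | 10→U | 0000→W
Decoded message: UUUWUW

UUUWUW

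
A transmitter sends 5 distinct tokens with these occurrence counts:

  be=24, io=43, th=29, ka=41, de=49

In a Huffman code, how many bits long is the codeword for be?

Build the tree from the bottom:
merge be(24) and th(29): 53
merge ka(41) and io(43): 84
merge de(49) and 53: 102
merge 84 and 102: 186
The subtree containing be is merged 3 times, so code length = 3.

3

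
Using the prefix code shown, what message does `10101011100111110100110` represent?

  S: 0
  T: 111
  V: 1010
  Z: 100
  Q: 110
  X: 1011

VXZTQZQ

Read left to right; each codeword is recognised as soon as it completes (prefix code):
  1010→V | 1011→X | 100→Z | 111→T | 110→Q | 100→Z | 110→Q
Decoded message: VXZTQZQ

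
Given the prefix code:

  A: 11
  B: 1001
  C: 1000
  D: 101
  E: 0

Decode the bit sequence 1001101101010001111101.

Read left to right; each codeword is recognised as soon as it completes (prefix code):
  1001→B | 101→D | 101→D | 0→E | 1000→C | 11→A | 11→A | 101→D
Decoded message: BDDECAAD

BDDECAAD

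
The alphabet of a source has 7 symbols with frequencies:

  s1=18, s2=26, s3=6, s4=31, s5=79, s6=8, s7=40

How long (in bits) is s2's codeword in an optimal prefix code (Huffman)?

Build the tree from the bottom:
s3(6) + s6(8) → 14
14 + s1(18) → 32
s2(26) + s4(31) → 57
32 + s7(40) → 72
57 + 72 → 129
s5(79) + 129 → 208
s2 sits 3 levels below the root, so its codeword is 3 bits.

3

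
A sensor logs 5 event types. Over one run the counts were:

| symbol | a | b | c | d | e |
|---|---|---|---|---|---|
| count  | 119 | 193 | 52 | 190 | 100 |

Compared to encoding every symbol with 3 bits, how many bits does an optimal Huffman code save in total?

Fixed-length: 3 bits × 654 symbols = 1962 bits.
Huffman merges:
merge c(52) and e(100): 152
merge a(119) and 152: 271
merge d(190) and b(193): 383
merge 271 and 383: 654
Huffman total = 152 + 271 + 383 + 654 = 1460 bits.
Saving = 1962 − 1460 = 502 bits.

502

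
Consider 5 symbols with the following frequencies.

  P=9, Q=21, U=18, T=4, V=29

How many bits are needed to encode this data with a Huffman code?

Build the Huffman tree bottom-up:
T(4) + P(9) → 13
13 + U(18) → 31
Q(21) + V(29) → 50
31 + 50 → 81
Each symbol's bit-cost is frequency × depth; summing gives 175 bits (equivalently 13 + 31 + 50 + 81).

175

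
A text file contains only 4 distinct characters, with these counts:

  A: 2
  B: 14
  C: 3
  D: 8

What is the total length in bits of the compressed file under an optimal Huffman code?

45

Greedily combine the two least-frequent nodes:
combine A(2), C(3) → 5
combine 5, D(8) → 13
combine 13, B(14) → 27
Each symbol's bit-cost is frequency × depth; summing gives 45 bits (equivalently 5 + 13 + 27).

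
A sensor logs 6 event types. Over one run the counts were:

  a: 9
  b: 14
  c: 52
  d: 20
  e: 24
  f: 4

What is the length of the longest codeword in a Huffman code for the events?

4

Merge the two lowest-weight nodes at each step:
f(4) + a(9) → 13
13 + b(14) → 27
d(20) + e(24) → 44
27 + 44 → 71
c(52) + 71 → 123
The rarest symbols sit at the bottom; the longest codeword is 4 bits.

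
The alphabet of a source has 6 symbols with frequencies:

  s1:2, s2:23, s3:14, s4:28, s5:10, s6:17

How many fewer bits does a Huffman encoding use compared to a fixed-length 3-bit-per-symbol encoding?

Fixed-length: 3 bits × 94 symbols = 282 bits.
Huffman merges:
s1(2) + s5(10) → 12
12 + s3(14) → 26
s6(17) + s2(23) → 40
26 + s4(28) → 54
40 + 54 → 94
Huffman total = 12 + 26 + 40 + 54 + 94 = 226 bits.
Saving = 282 − 226 = 56 bits.

56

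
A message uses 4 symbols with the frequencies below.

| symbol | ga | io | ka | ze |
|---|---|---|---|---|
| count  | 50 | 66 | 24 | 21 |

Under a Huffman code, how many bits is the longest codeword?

3

Merge the two lowest-weight nodes at each step:
combine ze(21), ka(24) → 45
combine 45, ga(50) → 95
combine io(66), 95 → 161
The first pair merged (ze, ka) ends up deepest, at depth 3.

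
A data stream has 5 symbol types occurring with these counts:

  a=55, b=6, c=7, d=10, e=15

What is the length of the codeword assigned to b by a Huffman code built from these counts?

Build the tree from the bottom:
b(6) + c(7) → 13
d(10) + 13 → 23
e(15) + 23 → 38
38 + a(55) → 93
b sits 4 levels below the root, so its codeword is 4 bits.

4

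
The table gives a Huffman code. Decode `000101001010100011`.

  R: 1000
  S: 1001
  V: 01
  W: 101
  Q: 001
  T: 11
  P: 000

Read left to right; each codeword is recognised as soon as it completes (prefix code):
  000→P | 101→W | 001→Q | 01→V | 01→V | 000→P | 11→T
Decoded message: PWQVVPT

PWQVVPT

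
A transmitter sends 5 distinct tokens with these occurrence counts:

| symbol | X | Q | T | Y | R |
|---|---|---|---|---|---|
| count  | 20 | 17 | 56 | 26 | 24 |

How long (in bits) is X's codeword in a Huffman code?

Huffman merges, smallest pair first:
Q(17) + X(20) → 37
R(24) + Y(26) → 50
37 + 50 → 87
T(56) + 87 → 143
The subtree containing X is merged 3 times, so code length = 3.

3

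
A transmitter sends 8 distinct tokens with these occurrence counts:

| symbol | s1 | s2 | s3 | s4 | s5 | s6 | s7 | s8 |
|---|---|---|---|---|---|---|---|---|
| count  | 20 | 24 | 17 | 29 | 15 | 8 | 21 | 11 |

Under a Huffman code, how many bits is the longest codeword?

4

Merge the two lowest-weight nodes at each step:
merge s6(8) and s8(11): 19
merge s5(15) and s3(17): 32
merge 19 and s1(20): 39
merge s7(21) and s2(24): 45
merge s4(29) and 32: 61
merge 39 and 45: 84
merge 61 and 84: 145
The first pair merged (s6, s8) ends up deepest, at depth 4.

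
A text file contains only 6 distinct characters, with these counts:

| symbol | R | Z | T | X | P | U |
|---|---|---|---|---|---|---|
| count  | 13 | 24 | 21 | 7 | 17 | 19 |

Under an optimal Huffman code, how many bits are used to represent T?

Build the tree from the bottom:
merge X(7) and R(13): 20
merge P(17) and U(19): 36
merge 20 and T(21): 41
merge Z(24) and 36: 60
merge 41 and 60: 101
T's leaf is at depth 2, giving a 2-bit codeword.

2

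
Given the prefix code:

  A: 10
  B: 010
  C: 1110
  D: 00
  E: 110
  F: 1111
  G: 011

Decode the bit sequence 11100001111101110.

Read left to right; each codeword is recognised as soon as it completes (prefix code):
  1110→C | 00→D | 011→G | 1110→C | 1110→C
Decoded message: CDGCC

CDGCC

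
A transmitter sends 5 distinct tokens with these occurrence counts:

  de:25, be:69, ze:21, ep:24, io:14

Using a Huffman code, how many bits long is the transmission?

Build the Huffman tree bottom-up:
combine io(14), ze(21) → 35
combine ep(24), de(25) → 49
combine 35, 49 → 84
combine be(69), 84 → 153
Total encoded bits = sum of merged weights = 35 + 49 + 84 + 153 = 321.

321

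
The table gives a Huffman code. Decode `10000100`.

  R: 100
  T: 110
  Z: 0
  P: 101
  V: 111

RZZR

Read left to right; each codeword is recognised as soon as it completes (prefix code):
  100→R | 0→Z | 0→Z | 100→R
Decoded message: RZZR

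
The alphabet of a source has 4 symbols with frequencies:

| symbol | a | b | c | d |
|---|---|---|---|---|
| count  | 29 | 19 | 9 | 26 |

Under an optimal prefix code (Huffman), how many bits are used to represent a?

Huffman merges, smallest pair first:
combine c(9), b(19) → 28
combine d(26), 28 → 54
combine a(29), 54 → 83
a sits one level below the root: a 1-bit codeword.

1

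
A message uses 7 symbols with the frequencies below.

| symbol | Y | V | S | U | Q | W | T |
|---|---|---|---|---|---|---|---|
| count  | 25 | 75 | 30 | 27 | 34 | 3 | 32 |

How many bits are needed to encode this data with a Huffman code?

597

Merge the two smallest weights repeatedly:
W(3) + Y(25) → 28
U(27) + 28 → 55
S(30) + T(32) → 62
Q(34) + 55 → 89
62 + V(75) → 137
89 + 137 → 226
The encoded length is the sum of every internal node's weight: 28 + 55 + 62 + 89 + 137 + 226 = 597 bits.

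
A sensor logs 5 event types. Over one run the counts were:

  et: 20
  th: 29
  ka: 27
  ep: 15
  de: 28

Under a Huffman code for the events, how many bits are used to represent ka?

Huffman merges, smallest pair first:
merge ep(15) and et(20): 35
merge ka(27) and de(28): 55
merge th(29) and 35: 64
merge 55 and 64: 119
ka's leaf is at depth 2, giving a 2-bit codeword.

2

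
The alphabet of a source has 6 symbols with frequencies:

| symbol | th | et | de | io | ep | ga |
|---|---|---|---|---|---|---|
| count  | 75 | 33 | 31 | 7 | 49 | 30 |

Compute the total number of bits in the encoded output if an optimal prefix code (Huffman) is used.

Merge the two smallest weights repeatedly:
combine io(7), ga(30) → 37
combine de(31), et(33) → 64
combine 37, ep(49) → 86
combine 64, th(75) → 139
combine 86, 139 → 225
Total encoded bits = sum of merged weights = 37 + 64 + 86 + 139 + 225 = 551.

551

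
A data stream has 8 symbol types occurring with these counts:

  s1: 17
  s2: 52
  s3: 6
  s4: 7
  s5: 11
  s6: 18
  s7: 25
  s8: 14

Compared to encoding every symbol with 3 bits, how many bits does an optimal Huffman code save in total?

40

Fixed-length: 3 bits × 150 symbols = 450 bits.
Huffman merges:
s3(6) + s4(7) → 13
s5(11) + 13 → 24
s8(14) + s1(17) → 31
s6(18) + 24 → 42
s7(25) + 31 → 56
42 + s2(52) → 94
56 + 94 → 150
Huffman total = 13 + 24 + 31 + 42 + 56 + 94 + 150 = 410 bits.
Saving = 450 − 410 = 40 bits.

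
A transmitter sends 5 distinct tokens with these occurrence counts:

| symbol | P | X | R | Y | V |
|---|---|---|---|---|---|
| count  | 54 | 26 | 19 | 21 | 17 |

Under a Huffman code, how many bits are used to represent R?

Build the tree from the bottom:
combine V(17), R(19) → 36
combine Y(21), X(26) → 47
combine 36, 47 → 83
combine P(54), 83 → 137
R sits 3 levels below the root, so its codeword is 3 bits.

3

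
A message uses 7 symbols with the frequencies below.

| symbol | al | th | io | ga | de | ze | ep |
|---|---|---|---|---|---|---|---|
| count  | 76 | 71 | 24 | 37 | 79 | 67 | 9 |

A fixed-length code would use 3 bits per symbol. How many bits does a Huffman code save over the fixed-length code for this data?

123

Fixed-length: 3 bits × 363 symbols = 1089 bits.
Huffman merges:
ep(9) + io(24) → 33
33 + ga(37) → 70
ze(67) + 70 → 137
th(71) + al(76) → 147
de(79) + 137 → 216
147 + 216 → 363
Huffman total = 33 + 70 + 137 + 147 + 216 + 363 = 966 bits.
Saving = 1089 − 966 = 123 bits.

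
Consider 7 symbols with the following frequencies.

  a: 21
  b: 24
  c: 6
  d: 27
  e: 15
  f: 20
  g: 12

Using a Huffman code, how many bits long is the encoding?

Build the Huffman tree bottom-up:
combine c(6), g(12) → 18
combine e(15), 18 → 33
combine f(20), a(21) → 41
combine b(24), d(27) → 51
combine 33, 41 → 74
combine 51, 74 → 125
Each symbol's bit-cost is frequency × depth; summing gives 342 bits (equivalently 18 + 33 + 41 + 51 + 74 + 125).

342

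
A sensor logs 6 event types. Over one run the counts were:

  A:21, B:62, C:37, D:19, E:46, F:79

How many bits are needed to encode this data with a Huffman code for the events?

Build the Huffman tree bottom-up:
combine D(19), A(21) → 40
combine C(37), 40 → 77
combine E(46), B(62) → 108
combine 77, F(79) → 156
combine 108, 156 → 264
The encoded length is the sum of every internal node's weight: 40 + 77 + 108 + 156 + 264 = 645 bits.

645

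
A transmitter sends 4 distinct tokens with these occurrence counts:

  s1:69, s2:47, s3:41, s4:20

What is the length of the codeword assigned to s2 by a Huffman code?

Build the tree from the bottom:
s4(20) + s3(41) → 61
s2(47) + 61 → 108
s1(69) + 108 → 177
s2 sits 2 levels below the root, so its codeword is 2 bits.

2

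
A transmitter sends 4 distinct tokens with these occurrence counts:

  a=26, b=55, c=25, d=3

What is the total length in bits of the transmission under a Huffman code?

191

Build the Huffman tree bottom-up:
merge d(3) and c(25): 28
merge a(26) and 28: 54
merge 54 and b(55): 109
Each symbol's bit-cost is frequency × depth; summing gives 191 bits (equivalently 28 + 54 + 109).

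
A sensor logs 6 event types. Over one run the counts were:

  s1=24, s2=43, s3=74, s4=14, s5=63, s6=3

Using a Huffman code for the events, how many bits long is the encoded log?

Greedily combine the two least-frequent nodes:
s6(3) + s4(14) → 17
17 + s1(24) → 41
41 + s2(43) → 84
s5(63) + s3(74) → 137
84 + 137 → 221
Each symbol's bit-cost is frequency × depth; summing gives 500 bits (equivalently 17 + 41 + 84 + 137 + 221).

500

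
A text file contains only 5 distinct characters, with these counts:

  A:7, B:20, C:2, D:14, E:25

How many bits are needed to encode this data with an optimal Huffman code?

Merge the two smallest weights repeatedly:
C(2) + A(7) → 9
9 + D(14) → 23
B(20) + 23 → 43
E(25) + 43 → 68
The encoded length is the sum of every internal node's weight: 9 + 23 + 43 + 68 = 143 bits.

143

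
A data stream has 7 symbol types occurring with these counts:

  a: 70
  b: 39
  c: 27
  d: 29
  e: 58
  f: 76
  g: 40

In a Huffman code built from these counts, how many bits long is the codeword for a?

2

Repeatedly merge the two smallest:
combine c(27), d(29) → 56
combine b(39), g(40) → 79
combine 56, e(58) → 114
combine a(70), f(76) → 146
combine 79, 114 → 193
combine 146, 193 → 339
a's leaf is at depth 2, giving a 2-bit codeword.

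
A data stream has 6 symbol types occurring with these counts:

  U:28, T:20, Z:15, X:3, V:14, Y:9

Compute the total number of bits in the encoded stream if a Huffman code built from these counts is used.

216

Merge the two smallest weights repeatedly:
X(3) + Y(9) → 12
12 + V(14) → 26
Z(15) + T(20) → 35
26 + U(28) → 54
35 + 54 → 89
Total encoded bits = sum of merged weights = 12 + 26 + 35 + 54 + 89 = 216.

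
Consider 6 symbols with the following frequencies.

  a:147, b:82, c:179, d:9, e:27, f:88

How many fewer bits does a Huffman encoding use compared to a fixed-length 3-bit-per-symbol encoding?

378

Fixed-length: 3 bits × 532 symbols = 1596 bits.
Huffman merges:
d(9) + e(27) → 36
36 + b(82) → 118
f(88) + 118 → 206
a(147) + c(179) → 326
206 + 326 → 532
Huffman total = 36 + 118 + 206 + 326 + 532 = 1218 bits.
Saving = 1596 − 1218 = 378 bits.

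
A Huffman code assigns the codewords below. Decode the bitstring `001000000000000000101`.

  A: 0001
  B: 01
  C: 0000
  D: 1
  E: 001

Read left to right; each codeword is recognised as soon as it completes (prefix code):
  001→E | 0000→C | 0000→C | 0000→C | 0001→A | 01→B
Decoded message: ECCCAB

ECCCAB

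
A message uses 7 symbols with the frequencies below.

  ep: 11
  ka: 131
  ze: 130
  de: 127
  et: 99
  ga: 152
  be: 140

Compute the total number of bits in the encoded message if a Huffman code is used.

2188

Merge the two smallest weights repeatedly:
ep(11) + et(99) → 110
110 + de(127) → 237
ze(130) + ka(131) → 261
be(140) + ga(152) → 292
237 + 261 → 498
292 + 498 → 790
Total encoded bits = sum of merged weights = 110 + 237 + 261 + 292 + 498 + 790 = 2188.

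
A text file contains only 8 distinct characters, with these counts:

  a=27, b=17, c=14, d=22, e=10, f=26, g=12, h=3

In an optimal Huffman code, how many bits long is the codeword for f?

Huffman merges, smallest pair first:
merge h(3) and e(10): 13
merge g(12) and 13: 25
merge c(14) and b(17): 31
merge d(22) and 25: 47
merge f(26) and a(27): 53
merge 31 and 47: 78
merge 53 and 78: 131
The subtree containing f is merged 2 times, so code length = 2.

2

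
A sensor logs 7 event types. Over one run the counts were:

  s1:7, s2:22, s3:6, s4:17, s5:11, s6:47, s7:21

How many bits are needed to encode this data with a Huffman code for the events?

Build the Huffman tree bottom-up:
merge s3(6) and s1(7): 13
merge s5(11) and 13: 24
merge s4(17) and s7(21): 38
merge s2(22) and 24: 46
merge 38 and 46: 84
merge s6(47) and 84: 131
The encoded length is the sum of every internal node's weight: 13 + 24 + 38 + 46 + 84 + 131 = 336 bits.

336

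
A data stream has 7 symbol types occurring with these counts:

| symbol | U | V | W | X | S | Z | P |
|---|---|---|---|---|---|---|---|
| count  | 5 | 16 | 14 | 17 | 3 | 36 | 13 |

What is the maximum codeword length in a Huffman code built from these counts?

Merge the two lowest-weight nodes at each step:
merge S(3) and U(5): 8
merge 8 and P(13): 21
merge W(14) and V(16): 30
merge X(17) and 21: 38
merge 30 and Z(36): 66
merge 38 and 66: 104
The first pair merged (S, U) ends up deepest, at depth 4.

4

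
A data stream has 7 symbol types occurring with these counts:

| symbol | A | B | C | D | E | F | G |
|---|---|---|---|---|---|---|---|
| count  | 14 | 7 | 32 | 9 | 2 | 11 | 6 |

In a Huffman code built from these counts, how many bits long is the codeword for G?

5

Huffman merges, smallest pair first:
combine E(2), G(6) → 8
combine B(7), 8 → 15
combine D(9), F(11) → 20
combine A(14), 15 → 29
combine 20, 29 → 49
combine C(32), 49 → 81
The subtree containing G is merged 5 times, so code length = 5.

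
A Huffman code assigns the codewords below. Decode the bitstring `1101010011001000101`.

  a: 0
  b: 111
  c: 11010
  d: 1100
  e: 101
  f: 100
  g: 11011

Read left to right; each codeword is recognised as soon as it completes (prefix code):
  11010→c | 100→f | 1100→d | 100→f | 0→a | 101→e
Decoded message: cfdfae

cfdfae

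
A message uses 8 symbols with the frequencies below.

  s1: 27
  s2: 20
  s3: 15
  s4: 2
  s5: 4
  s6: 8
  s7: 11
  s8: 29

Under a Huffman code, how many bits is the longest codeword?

Merge the two lowest-weight nodes at each step:
s4(2) + s5(4) → 6
6 + s6(8) → 14
s7(11) + 14 → 25
s3(15) + s2(20) → 35
25 + s1(27) → 52
s8(29) + 35 → 64
52 + 64 → 116
The rarest symbols sit at the bottom; the longest codeword is 5 bits.

5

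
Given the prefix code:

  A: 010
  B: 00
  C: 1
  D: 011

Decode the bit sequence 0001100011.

Read left to right; each codeword is recognised as soon as it completes (prefix code):
  00→B | 011→D | 00→B | 011→D
Decoded message: BDBD

BDBD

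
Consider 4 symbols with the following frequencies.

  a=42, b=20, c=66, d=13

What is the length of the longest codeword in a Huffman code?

3

Merge the two lowest-weight nodes at each step:
d(13) + b(20) → 33
33 + a(42) → 75
c(66) + 75 → 141
Maximum depth reached is 3.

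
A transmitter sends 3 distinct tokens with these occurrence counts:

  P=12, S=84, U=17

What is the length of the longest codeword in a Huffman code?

2

Merge the two lowest-weight nodes at each step:
merge P(12) and U(17): 29
merge 29 and S(84): 113
The first pair merged (P, U) ends up deepest, at depth 2.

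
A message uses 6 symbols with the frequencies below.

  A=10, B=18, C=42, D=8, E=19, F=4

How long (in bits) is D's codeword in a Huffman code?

Build the tree from the bottom:
merge F(4) and D(8): 12
merge A(10) and 12: 22
merge B(18) and E(19): 37
merge 22 and 37: 59
merge C(42) and 59: 101
D's leaf is at depth 4, giving a 4-bit codeword.

4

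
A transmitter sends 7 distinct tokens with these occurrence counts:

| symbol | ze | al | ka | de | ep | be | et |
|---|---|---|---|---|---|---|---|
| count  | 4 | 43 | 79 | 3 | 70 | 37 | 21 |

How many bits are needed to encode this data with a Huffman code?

Build the Huffman tree bottom-up:
combine de(3), ze(4) → 7
combine 7, et(21) → 28
combine 28, be(37) → 65
combine al(43), 65 → 108
combine ep(70), ka(79) → 149
combine 108, 149 → 257
Total encoded bits = sum of merged weights = 7 + 28 + 65 + 108 + 149 + 257 = 614.

614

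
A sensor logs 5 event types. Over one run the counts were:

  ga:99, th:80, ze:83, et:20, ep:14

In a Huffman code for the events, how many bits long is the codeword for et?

3

Build the tree from the bottom:
merge ep(14) and et(20): 34
merge 34 and th(80): 114
merge ze(83) and ga(99): 182
merge 114 and 182: 296
The subtree containing et is merged 3 times, so code length = 3.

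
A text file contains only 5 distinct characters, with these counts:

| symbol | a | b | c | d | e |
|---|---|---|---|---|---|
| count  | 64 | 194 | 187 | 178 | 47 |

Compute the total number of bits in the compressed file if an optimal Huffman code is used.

1451

Merge the two smallest weights repeatedly:
merge e(47) and a(64): 111
merge 111 and d(178): 289
merge c(187) and b(194): 381
merge 289 and 381: 670
Total encoded bits = sum of merged weights = 111 + 289 + 381 + 670 = 1451.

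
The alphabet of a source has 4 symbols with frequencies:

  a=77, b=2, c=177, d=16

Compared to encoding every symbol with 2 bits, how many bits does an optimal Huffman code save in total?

159

Fixed-length: 2 bits × 272 symbols = 544 bits.
Huffman merges:
b(2) + d(16) → 18
18 + a(77) → 95
95 + c(177) → 272
Huffman total = 18 + 95 + 272 = 385 bits.
Saving = 544 − 385 = 159 bits.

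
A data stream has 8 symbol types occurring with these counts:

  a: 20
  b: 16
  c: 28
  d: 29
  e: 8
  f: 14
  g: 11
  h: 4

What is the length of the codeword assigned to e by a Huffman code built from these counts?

5

Repeatedly merge the two smallest:
h(4) + e(8) → 12
g(11) + 12 → 23
f(14) + b(16) → 30
a(20) + 23 → 43
c(28) + d(29) → 57
30 + 43 → 73
57 + 73 → 130
The subtree containing e is merged 5 times, so code length = 5.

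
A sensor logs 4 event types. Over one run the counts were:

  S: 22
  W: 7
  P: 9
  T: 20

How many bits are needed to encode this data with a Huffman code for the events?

Build the Huffman tree bottom-up:
W(7) + P(9) → 16
16 + T(20) → 36
S(22) + 36 → 58
Total encoded bits = sum of merged weights = 16 + 36 + 58 = 110.

110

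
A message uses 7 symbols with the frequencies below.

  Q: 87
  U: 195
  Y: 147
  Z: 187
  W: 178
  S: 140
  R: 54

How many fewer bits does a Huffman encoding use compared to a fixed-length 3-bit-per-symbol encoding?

Fixed-length: 3 bits × 988 symbols = 2964 bits.
Huffman merges:
R(54) + Q(87) → 141
S(140) + 141 → 281
Y(147) + W(178) → 325
Z(187) + U(195) → 382
281 + 325 → 606
382 + 606 → 988
Huffman total = 141 + 281 + 325 + 382 + 606 + 988 = 2723 bits.
Saving = 2964 − 2723 = 241 bits.

241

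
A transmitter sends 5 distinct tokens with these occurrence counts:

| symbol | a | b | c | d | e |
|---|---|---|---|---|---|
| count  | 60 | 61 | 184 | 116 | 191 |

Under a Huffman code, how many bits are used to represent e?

2

Repeatedly merge the two smallest:
combine a(60), b(61) → 121
combine d(116), 121 → 237
combine c(184), e(191) → 375
combine 237, 375 → 612
e sits 2 levels below the root, so its codeword is 2 bits.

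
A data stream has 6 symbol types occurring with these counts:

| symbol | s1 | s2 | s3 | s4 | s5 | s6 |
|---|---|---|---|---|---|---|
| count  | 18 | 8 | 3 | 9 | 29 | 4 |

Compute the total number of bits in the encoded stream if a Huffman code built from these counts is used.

Merge the two smallest weights repeatedly:
s3(3) + s6(4) → 7
7 + s2(8) → 15
s4(9) + 15 → 24
s1(18) + 24 → 42
s5(29) + 42 → 71
The encoded length is the sum of every internal node's weight: 7 + 15 + 24 + 42 + 71 = 159 bits.

159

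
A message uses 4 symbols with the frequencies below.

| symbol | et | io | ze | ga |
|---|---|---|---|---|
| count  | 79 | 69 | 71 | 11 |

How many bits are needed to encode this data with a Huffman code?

Build the Huffman tree bottom-up:
combine ga(11), io(69) → 80
combine ze(71), et(79) → 150
combine 80, 150 → 230
The encoded length is the sum of every internal node's weight: 80 + 150 + 230 = 460 bits.

460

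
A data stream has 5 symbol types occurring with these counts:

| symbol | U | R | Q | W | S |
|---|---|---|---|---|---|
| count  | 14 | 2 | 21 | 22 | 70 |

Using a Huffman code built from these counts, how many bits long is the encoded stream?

241

Merge the two smallest weights repeatedly:
merge R(2) and U(14): 16
merge 16 and Q(21): 37
merge W(22) and 37: 59
merge 59 and S(70): 129
Total encoded bits = sum of merged weights = 16 + 37 + 59 + 129 = 241.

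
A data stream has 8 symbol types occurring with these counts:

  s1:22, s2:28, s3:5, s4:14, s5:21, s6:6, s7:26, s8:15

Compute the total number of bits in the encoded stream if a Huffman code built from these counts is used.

393

Greedily combine the two least-frequent nodes:
combine s3(5), s6(6) → 11
combine 11, s4(14) → 25
combine s8(15), s5(21) → 36
combine s1(22), 25 → 47
combine s7(26), s2(28) → 54
combine 36, 47 → 83
combine 54, 83 → 137
The encoded length is the sum of every internal node's weight: 11 + 25 + 36 + 47 + 54 + 83 + 137 = 393 bits.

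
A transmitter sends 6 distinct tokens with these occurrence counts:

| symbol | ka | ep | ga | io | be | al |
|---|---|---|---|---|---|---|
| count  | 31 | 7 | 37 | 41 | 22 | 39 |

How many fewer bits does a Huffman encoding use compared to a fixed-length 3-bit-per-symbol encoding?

Fixed-length: 3 bits × 177 symbols = 531 bits.
Huffman merges:
merge ep(7) and be(22): 29
merge 29 and ka(31): 60
merge ga(37) and al(39): 76
merge io(41) and 60: 101
merge 76 and 101: 177
Huffman total = 29 + 60 + 76 + 101 + 177 = 443 bits.
Saving = 531 − 443 = 88 bits.

88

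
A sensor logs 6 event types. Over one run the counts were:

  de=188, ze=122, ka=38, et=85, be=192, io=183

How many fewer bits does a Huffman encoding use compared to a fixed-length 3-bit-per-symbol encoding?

Fixed-length: 3 bits × 808 symbols = 2424 bits.
Huffman merges:
ka(38) + et(85) → 123
ze(122) + 123 → 245
io(183) + de(188) → 371
be(192) + 245 → 437
371 + 437 → 808
Huffman total = 123 + 245 + 371 + 437 + 808 = 1984 bits.
Saving = 2424 − 1984 = 440 bits.

440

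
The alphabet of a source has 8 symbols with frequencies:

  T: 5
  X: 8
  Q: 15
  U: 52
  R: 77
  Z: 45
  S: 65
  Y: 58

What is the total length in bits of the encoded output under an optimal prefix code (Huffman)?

874

Greedily combine the two least-frequent nodes:
combine T(5), X(8) → 13
combine 13, Q(15) → 28
combine 28, Z(45) → 73
combine U(52), Y(58) → 110
combine S(65), 73 → 138
combine R(77), 110 → 187
combine 138, 187 → 325
The encoded length is the sum of every internal node's weight: 13 + 28 + 73 + 110 + 138 + 187 + 325 = 874 bits.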